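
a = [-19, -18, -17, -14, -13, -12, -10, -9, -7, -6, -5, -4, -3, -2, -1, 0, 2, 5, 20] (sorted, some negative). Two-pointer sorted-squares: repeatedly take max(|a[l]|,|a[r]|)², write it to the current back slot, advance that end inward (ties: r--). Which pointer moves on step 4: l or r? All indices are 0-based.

l

[0,18] |-19|<=|20| out[18]=400 → r--
[0,17] |-19|>|5| out[17]=361 → l++
[1,17] |-18|>|5| out[16]=324 → l++
[2,17] |-17|>|5| out[15]=289 → l++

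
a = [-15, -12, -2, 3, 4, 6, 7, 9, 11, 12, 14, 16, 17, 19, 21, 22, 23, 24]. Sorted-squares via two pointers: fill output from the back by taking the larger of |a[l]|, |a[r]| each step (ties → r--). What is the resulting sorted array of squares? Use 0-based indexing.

[4, 9, 16, 36, 49, 81, 121, 144, 144, 196, 225, 256, 289, 361, 441, 484, 529, 576]

[0,17] |-15|<=|24| out[17]=576 → r--
[0,16] |-15|<=|23| out[16]=529 → r--
[0,15] |-15|<=|22| out[15]=484 → r--
[0,14] |-15|<=|21| out[14]=441 → r--
[0,13] |-15|<=|19| out[13]=361 → r--
[0,12] |-15|<=|17| out[12]=289 → r--
[0,11] |-15|<=|16| out[11]=256 → r--
[0,10] |-15|>|14| out[10]=225 → l++
[1,10] |-12|<=|14| out[9]=196 → r--
[1,9] |-12|<=|12| out[8]=144 → r--
[1,8] |-12|>|11| out[7]=144 → l++
[2,8] |-2|<=|11| out[6]=121 → r--
[2,7] |-2|<=|9| out[5]=81 → r--
[2,6] |-2|<=|7| out[4]=49 → r--
[2,5] |-2|<=|6| out[3]=36 → r--
[2,4] |-2|<=|4| out[2]=16 → r--
[2,3] |-2|<=|3| out[1]=9 → r--
[2,2] |-2|<=|-2| out[0]=4 → r--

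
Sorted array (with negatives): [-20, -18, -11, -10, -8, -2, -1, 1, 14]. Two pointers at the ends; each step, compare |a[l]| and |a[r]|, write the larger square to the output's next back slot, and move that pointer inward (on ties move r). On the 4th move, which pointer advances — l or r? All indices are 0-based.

l

l=0 r=8: |-20|>|14| out[8]=400, l++
l=1 r=8: |-18|>|14| out[7]=324, l++
l=2 r=8: |-11|<=|14| out[6]=196, r--
l=2 r=7: |-11|>|1| out[5]=121, l++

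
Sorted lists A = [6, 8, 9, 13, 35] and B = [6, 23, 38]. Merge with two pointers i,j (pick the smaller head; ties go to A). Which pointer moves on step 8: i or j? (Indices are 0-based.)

i=0 j=0: A[i]=6<=B[j]=6 take 6, i++
i=1 j=0: A[i]=8>B[j]=6 take 6, j++
i=1 j=1: A[i]=8<=B[j]=23 take 8, i++
i=2 j=1: A[i]=9<=B[j]=23 take 9, i++
i=3 j=1: A[i]=13<=B[j]=23 take 13, i++
i=4 j=1: A[i]=35>B[j]=23 take 23, j++
i=4 j=2: A[i]=35<=B[j]=38 take 35, i++
i=5 j=2: A done, take B[j]=38, j++

j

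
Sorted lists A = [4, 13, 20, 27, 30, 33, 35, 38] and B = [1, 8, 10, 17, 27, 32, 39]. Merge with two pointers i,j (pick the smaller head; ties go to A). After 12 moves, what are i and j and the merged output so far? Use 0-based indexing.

i=0 j=0: A[i]=4>B[j]=1 take 1, j++
i=0 j=1: A[i]=4<=B[j]=8 take 4, i++
i=1 j=1: A[i]=13>B[j]=8 take 8, j++
i=1 j=2: A[i]=13>B[j]=10 take 10, j++
i=1 j=3: A[i]=13<=B[j]=17 take 13, i++
i=2 j=3: A[i]=20>B[j]=17 take 17, j++
i=2 j=4: A[i]=20<=B[j]=27 take 20, i++
i=3 j=4: A[i]=27<=B[j]=27 take 27, i++
i=4 j=4: A[i]=30>B[j]=27 take 27, j++
i=4 j=5: A[i]=30<=B[j]=32 take 30, i++
i=5 j=5: A[i]=33>B[j]=32 take 32, j++
i=5 j=6: A[i]=33<=B[j]=39 take 33, i++

i=6, j=6, merged so far=[1, 4, 8, 10, 13, 17, 20, 27, 27, 30, 32, 33]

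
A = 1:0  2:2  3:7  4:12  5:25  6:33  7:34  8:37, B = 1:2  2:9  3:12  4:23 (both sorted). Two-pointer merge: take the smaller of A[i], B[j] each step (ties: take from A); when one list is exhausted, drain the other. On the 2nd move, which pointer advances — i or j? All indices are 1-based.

i

i=1 j=1: A[i]=0<=B[j]=2 take 0, i++
i=2 j=1: A[i]=2<=B[j]=2 take 2, i++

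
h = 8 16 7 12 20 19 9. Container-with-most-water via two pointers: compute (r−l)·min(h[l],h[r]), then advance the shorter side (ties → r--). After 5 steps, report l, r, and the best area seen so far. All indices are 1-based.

l=5, r=6, best area=64

l=1 r=7: min(8,9)*6=48 best=48 *, l++
l=2 r=7: min(16,9)*5=45 best=48, r--
l=2 r=6: min(16,19)*4=64 best=64 *, l++
l=3 r=6: min(7,19)*3=21 best=64, l++
l=4 r=6: min(12,19)*2=24 best=64, l++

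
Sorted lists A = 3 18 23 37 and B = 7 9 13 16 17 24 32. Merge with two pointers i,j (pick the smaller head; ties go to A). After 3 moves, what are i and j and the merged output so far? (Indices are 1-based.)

[i=1,j=1] A[i]=3<=B[j]=7 take 3 → i++
[i=2,j=1] A[i]=18>B[j]=7 take 7 → j++
[i=2,j=2] A[i]=18>B[j]=9 take 9 → j++

i=2, j=3, merged so far=[3, 7, 9]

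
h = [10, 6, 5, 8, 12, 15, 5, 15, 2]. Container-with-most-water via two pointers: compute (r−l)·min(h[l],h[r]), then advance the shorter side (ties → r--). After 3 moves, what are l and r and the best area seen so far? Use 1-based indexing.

l=3, r=8, best area=70

l=1 r=9: min(10,2)*8=16 best=16 *, r--
l=1 r=8: min(10,15)*7=70 best=70 *, l++
l=2 r=8: min(6,15)*6=36 best=70, l++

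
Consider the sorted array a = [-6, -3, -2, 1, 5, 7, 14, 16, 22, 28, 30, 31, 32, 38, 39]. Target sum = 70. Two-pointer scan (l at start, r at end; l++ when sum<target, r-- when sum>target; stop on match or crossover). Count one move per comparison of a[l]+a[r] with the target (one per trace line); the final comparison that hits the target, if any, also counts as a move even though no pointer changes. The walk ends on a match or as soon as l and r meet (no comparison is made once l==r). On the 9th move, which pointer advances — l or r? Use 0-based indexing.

l

[0,14] -6+39=33 <70 → l++
[1,14] -3+39=36 <70 → l++
[2,14] -2+39=37 <70 → l++
[3,14] 1+39=40 <70 → l++
[4,14] 5+39=44 <70 → l++
[5,14] 7+39=46 <70 → l++
[6,14] 14+39=53 <70 → l++
[7,14] 16+39=55 <70 → l++
[8,14] 22+39=61 <70 → l++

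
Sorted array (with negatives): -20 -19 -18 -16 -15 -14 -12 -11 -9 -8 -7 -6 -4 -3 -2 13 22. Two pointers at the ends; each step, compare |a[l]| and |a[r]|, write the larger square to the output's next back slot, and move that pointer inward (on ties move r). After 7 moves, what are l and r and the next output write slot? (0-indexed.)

[0,16] |-20|<=|22| out[16]=484 → r--
[0,15] |-20|>|13| out[15]=400 → l++
[1,15] |-19|>|13| out[14]=361 → l++
[2,15] |-18|>|13| out[13]=324 → l++
[3,15] |-16|>|13| out[12]=256 → l++
[4,15] |-15|>|13| out[11]=225 → l++
[5,15] |-14|>|13| out[10]=196 → l++

l=6, r=15, next write slot=9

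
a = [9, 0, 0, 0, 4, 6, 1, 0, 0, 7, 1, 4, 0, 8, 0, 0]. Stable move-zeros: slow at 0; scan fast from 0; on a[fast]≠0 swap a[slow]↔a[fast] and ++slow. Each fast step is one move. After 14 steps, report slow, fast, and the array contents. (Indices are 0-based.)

slow=0 fast=0: a[fast]=9≠0 swap→a[0]=9, slow++,fast++
slow=1 fast=1: a[fast]=0, fast++
slow=1 fast=2: a[fast]=0, fast++
slow=1 fast=3: a[fast]=0, fast++
slow=1 fast=4: a[fast]=4≠0 swap→a[1]=4, slow++,fast++
slow=2 fast=5: a[fast]=6≠0 swap→a[2]=6, slow++,fast++
slow=3 fast=6: a[fast]=1≠0 swap→a[3]=1, slow++,fast++
slow=4 fast=7: a[fast]=0, fast++
slow=4 fast=8: a[fast]=0, fast++
slow=4 fast=9: a[fast]=7≠0 swap→a[4]=7, slow++,fast++
slow=5 fast=10: a[fast]=1≠0 swap→a[5]=1, slow++,fast++
slow=6 fast=11: a[fast]=4≠0 swap→a[6]=4, slow++,fast++
slow=7 fast=12: a[fast]=0, fast++
slow=7 fast=13: a[fast]=8≠0 swap→a[7]=8, slow++,fast++

slow=8, fast=14, a=[9, 4, 6, 1, 7, 1, 4, 8, 0, 0, 0, 0, 0, 0, 0, 0]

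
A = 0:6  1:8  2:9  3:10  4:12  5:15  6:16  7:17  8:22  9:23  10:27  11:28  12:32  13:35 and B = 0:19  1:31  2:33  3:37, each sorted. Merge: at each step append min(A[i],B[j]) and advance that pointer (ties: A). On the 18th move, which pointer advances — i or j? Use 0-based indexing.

i=0 j=0: A[i]=6<=B[j]=19 take 6, i++
i=1 j=0: A[i]=8<=B[j]=19 take 8, i++
i=2 j=0: A[i]=9<=B[j]=19 take 9, i++
i=3 j=0: A[i]=10<=B[j]=19 take 10, i++
i=4 j=0: A[i]=12<=B[j]=19 take 12, i++
i=5 j=0: A[i]=15<=B[j]=19 take 15, i++
i=6 j=0: A[i]=16<=B[j]=19 take 16, i++
i=7 j=0: A[i]=17<=B[j]=19 take 17, i++
i=8 j=0: A[i]=22>B[j]=19 take 19, j++
i=8 j=1: A[i]=22<=B[j]=31 take 22, i++
i=9 j=1: A[i]=23<=B[j]=31 take 23, i++
i=10 j=1: A[i]=27<=B[j]=31 take 27, i++
i=11 j=1: A[i]=28<=B[j]=31 take 28, i++
i=12 j=1: A[i]=32>B[j]=31 take 31, j++
i=12 j=2: A[i]=32<=B[j]=33 take 32, i++
i=13 j=2: A[i]=35>B[j]=33 take 33, j++
i=13 j=3: A[i]=35<=B[j]=37 take 35, i++
i=14 j=3: A done, take B[j]=37, j++

j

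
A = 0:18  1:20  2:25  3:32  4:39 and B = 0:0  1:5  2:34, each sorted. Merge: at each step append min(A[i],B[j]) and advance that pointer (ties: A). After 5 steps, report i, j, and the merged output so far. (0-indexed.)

i=0 j=0: A[i]=18>B[j]=0 take 0, j++
i=0 j=1: A[i]=18>B[j]=5 take 5, j++
i=0 j=2: A[i]=18<=B[j]=34 take 18, i++
i=1 j=2: A[i]=20<=B[j]=34 take 20, i++
i=2 j=2: A[i]=25<=B[j]=34 take 25, i++

i=3, j=2, merged so far=[0, 5, 18, 20, 25]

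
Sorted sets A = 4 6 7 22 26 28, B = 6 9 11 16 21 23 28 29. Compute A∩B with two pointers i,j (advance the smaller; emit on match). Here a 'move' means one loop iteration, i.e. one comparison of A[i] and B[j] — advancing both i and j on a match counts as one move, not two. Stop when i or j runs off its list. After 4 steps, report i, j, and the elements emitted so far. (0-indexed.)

i=3, j=2, emitted=[6]

[i=0,j=0] 4<6 → i++
[i=1,j=0] 6==6 emit → i++,j++
[i=2,j=1] 7<9 → i++
[i=3,j=1] 22>9 → j++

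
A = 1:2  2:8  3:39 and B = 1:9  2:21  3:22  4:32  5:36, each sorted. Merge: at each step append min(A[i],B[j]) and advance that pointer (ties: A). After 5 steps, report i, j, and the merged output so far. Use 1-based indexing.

i=3, j=4, merged so far=[2, 8, 9, 21, 22]

i=1 j=1: A[i]=2<=B[j]=9 take 2, i++
i=2 j=1: A[i]=8<=B[j]=9 take 8, i++
i=3 j=1: A[i]=39>B[j]=9 take 9, j++
i=3 j=2: A[i]=39>B[j]=21 take 21, j++
i=3 j=3: A[i]=39>B[j]=22 take 22, j++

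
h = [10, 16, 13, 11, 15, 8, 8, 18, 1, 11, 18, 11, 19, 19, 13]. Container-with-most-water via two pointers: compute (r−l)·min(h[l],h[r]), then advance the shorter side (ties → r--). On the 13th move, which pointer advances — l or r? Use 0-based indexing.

[0,14] min(10,13)*14=140 best=140 * → l++
[1,14] min(16,13)*13=169 best=169 * → r--
[1,13] min(16,19)*12=192 best=192 * → l++
[2,13] min(13,19)*11=143 best=192 → l++
[3,13] min(11,19)*10=110 best=192 → l++
[4,13] min(15,19)*9=135 best=192 → l++
[5,13] min(8,19)*8=64 best=192 → l++
[6,13] min(8,19)*7=56 best=192 → l++
[7,13] min(18,19)*6=108 best=192 → l++
[8,13] min(1,19)*5=5 best=192 → l++
[9,13] min(11,19)*4=44 best=192 → l++
[10,13] min(18,19)*3=54 best=192 → l++
[11,13] min(11,19)*2=22 best=192 → l++

l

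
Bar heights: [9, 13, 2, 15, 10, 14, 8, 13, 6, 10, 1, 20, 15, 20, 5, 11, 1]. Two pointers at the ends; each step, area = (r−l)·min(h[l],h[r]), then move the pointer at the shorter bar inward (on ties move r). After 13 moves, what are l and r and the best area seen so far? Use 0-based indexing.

[0,16] min(9,1)*16=16 best=16 * → r--
[0,15] min(9,11)*15=135 best=135 * → l++
[1,15] min(13,11)*14=154 best=154 * → r--
[1,14] min(13,5)*13=65 best=154 → r--
[1,13] min(13,20)*12=156 best=156 * → l++
[2,13] min(2,20)*11=22 best=156 → l++
[3,13] min(15,20)*10=150 best=156 → l++
[4,13] min(10,20)*9=90 best=156 → l++
[5,13] min(14,20)*8=112 best=156 → l++
[6,13] min(8,20)*7=56 best=156 → l++
[7,13] min(13,20)*6=78 best=156 → l++
[8,13] min(6,20)*5=30 best=156 → l++
[9,13] min(10,20)*4=40 best=156 → l++

l=10, r=13, best area=156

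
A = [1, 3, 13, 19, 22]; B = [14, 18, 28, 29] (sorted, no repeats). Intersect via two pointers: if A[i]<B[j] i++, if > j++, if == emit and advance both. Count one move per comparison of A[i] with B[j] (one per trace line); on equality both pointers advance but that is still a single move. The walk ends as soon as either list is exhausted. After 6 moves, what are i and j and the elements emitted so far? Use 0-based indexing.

i=4, j=2, emitted=[]

[i=0,j=0] 1<14 → i++
[i=1,j=0] 3<14 → i++
[i=2,j=0] 13<14 → i++
[i=3,j=0] 19>14 → j++
[i=3,j=1] 19>18 → j++
[i=3,j=2] 19<28 → i++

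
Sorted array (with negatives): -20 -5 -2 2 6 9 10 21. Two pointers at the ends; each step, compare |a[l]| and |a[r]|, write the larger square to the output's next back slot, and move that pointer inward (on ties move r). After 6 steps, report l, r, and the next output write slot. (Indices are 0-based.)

l=0 r=7: |-20|<=|21| out[7]=441, r--
l=0 r=6: |-20|>|10| out[6]=400, l++
l=1 r=6: |-5|<=|10| out[5]=100, r--
l=1 r=5: |-5|<=|9| out[4]=81, r--
l=1 r=4: |-5|<=|6| out[3]=36, r--
l=1 r=3: |-5|>|2| out[2]=25, l++

l=2, r=3, next write slot=1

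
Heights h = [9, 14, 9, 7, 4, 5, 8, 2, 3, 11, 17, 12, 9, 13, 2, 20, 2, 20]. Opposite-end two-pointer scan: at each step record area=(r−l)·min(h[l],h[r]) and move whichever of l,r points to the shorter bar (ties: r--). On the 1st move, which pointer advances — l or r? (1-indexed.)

l=1 r=18: min(9,20)*17=153 best=153 *, l++

l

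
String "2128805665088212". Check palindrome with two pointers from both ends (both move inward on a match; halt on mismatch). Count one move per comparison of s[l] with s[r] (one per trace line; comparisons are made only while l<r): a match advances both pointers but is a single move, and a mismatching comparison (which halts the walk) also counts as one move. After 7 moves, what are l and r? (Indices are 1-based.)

l=8, r=9

l=1 r=16: '2'=='2', l++,r--
l=2 r=15: '1'=='1', l++,r--
l=3 r=14: '2'=='2', l++,r--
l=4 r=13: '8'=='8', l++,r--
l=5 r=12: '8'=='8', l++,r--
l=6 r=11: '0'=='0', l++,r--
l=7 r=10: '5'=='5', l++,r--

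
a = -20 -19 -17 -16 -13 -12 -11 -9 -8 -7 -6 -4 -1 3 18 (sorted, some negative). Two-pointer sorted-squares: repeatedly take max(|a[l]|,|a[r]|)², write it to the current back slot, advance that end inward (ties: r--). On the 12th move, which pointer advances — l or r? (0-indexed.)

l

[0,14] |-20|>|18| out[14]=400 → l++
[1,14] |-19|>|18| out[13]=361 → l++
[2,14] |-17|<=|18| out[12]=324 → r--
[2,13] |-17|>|3| out[11]=289 → l++
[3,13] |-16|>|3| out[10]=256 → l++
[4,13] |-13|>|3| out[9]=169 → l++
[5,13] |-12|>|3| out[8]=144 → l++
[6,13] |-11|>|3| out[7]=121 → l++
[7,13] |-9|>|3| out[6]=81 → l++
[8,13] |-8|>|3| out[5]=64 → l++
[9,13] |-7|>|3| out[4]=49 → l++
[10,13] |-6|>|3| out[3]=36 → l++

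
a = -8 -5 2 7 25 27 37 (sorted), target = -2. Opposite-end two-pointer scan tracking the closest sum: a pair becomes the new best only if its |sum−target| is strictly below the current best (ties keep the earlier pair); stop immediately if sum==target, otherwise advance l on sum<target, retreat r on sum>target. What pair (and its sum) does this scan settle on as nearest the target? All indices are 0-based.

pair (-8, 7) with sum -1 (|Δ|=1)

l=0 r=6: -8+37=29 d=31 *, r--
l=0 r=5: -8+27=19 d=21 *, r--
l=0 r=4: -8+25=17 d=19 *, r--
l=0 r=3: -8+7=-1 d=1 *, r--
l=0 r=2: -8+2=-6 d=4, l++
l=1 r=2: -5+2=-3 d=1, l++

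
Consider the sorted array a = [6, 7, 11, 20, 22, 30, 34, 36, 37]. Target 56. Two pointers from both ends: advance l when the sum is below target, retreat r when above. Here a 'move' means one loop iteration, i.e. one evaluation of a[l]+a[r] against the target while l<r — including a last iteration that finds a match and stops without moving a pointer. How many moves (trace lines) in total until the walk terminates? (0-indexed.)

5 moves

l=0 r=8: 6+37=43 <56, l++
l=1 r=8: 7+37=44 <56, l++
l=2 r=8: 11+37=48 <56, l++
l=3 r=8: 20+37=57 >56, r--
l=3 r=7: 20+36=56, found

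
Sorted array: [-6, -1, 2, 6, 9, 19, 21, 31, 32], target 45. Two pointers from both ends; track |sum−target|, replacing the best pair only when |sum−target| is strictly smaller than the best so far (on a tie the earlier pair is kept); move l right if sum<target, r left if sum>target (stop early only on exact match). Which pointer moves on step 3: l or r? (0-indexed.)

l

[0,8] -6+32=26 d=19 * → l++
[1,8] -1+32=31 d=14 * → l++
[2,8] 2+32=34 d=11 * → l++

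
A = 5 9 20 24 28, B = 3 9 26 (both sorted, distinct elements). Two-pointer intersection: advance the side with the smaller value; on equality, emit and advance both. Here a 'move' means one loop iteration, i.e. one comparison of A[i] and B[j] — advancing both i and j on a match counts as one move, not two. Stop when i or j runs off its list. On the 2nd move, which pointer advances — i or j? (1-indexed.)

i

i=1 j=1: 5>3, j++
i=1 j=2: 5<9, i++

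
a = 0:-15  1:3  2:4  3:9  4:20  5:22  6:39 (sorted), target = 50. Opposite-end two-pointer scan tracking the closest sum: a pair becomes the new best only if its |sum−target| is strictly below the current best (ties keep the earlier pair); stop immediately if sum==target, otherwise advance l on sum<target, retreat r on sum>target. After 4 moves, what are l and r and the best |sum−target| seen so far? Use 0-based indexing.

l=0 r=6: -15+39=24 d=26 *, l++
l=1 r=6: 3+39=42 d=8 *, l++
l=2 r=6: 4+39=43 d=7 *, l++
l=3 r=6: 9+39=48 d=2 *, l++

l=4, r=6, best |Δ|=2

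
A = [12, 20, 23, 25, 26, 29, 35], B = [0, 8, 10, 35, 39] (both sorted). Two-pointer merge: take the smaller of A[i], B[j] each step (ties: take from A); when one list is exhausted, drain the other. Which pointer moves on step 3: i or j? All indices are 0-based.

j

[i=0,j=0] A[i]=12>B[j]=0 take 0 → j++
[i=0,j=1] A[i]=12>B[j]=8 take 8 → j++
[i=0,j=2] A[i]=12>B[j]=10 take 10 → j++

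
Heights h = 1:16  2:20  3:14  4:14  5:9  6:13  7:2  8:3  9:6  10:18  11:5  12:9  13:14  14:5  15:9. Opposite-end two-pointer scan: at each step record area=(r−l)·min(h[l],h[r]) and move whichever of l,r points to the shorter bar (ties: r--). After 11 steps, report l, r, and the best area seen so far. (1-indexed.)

l=1 r=15: min(16,9)*14=126 best=126 *, r--
l=1 r=14: min(16,5)*13=65 best=126, r--
l=1 r=13: min(16,14)*12=168 best=168 *, r--
l=1 r=12: min(16,9)*11=99 best=168, r--
l=1 r=11: min(16,5)*10=50 best=168, r--
l=1 r=10: min(16,18)*9=144 best=168, l++
l=2 r=10: min(20,18)*8=144 best=168, r--
l=2 r=9: min(20,6)*7=42 best=168, r--
l=2 r=8: min(20,3)*6=18 best=168, r--
l=2 r=7: min(20,2)*5=10 best=168, r--
l=2 r=6: min(20,13)*4=52 best=168, r--

l=2, r=5, best area=168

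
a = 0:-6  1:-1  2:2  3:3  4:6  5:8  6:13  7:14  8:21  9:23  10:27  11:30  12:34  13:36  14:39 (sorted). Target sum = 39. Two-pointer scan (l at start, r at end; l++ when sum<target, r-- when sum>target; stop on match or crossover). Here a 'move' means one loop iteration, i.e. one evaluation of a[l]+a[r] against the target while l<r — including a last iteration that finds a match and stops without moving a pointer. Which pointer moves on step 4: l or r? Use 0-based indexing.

l

l=0 r=14: -6+39=33 <39, l++
l=1 r=14: -1+39=38 <39, l++
l=2 r=14: 2+39=41 >39, r--
l=2 r=13: 2+36=38 <39, l++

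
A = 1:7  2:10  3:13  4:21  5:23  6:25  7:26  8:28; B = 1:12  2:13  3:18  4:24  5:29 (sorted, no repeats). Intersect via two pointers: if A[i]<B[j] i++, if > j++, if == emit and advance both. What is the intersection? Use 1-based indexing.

intersection = [13]

i=1 j=1: 7<12, i++
i=2 j=1: 10<12, i++
i=3 j=1: 13>12, j++
i=3 j=2: 13==13 emit, i++,j++
i=4 j=3: 21>18, j++
i=4 j=4: 21<24, i++
i=5 j=4: 23<24, i++
i=6 j=4: 25>24, j++
i=6 j=5: 25<29, i++
i=7 j=5: 26<29, i++
i=8 j=5: 28<29, i++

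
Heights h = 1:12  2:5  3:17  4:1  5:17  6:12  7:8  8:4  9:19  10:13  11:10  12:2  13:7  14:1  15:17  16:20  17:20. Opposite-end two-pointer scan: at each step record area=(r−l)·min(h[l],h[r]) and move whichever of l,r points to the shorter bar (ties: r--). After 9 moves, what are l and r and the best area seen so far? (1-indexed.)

l=1 r=17: min(12,20)*16=192 best=192 *, l++
l=2 r=17: min(5,20)*15=75 best=192, l++
l=3 r=17: min(17,20)*14=238 best=238 *, l++
l=4 r=17: min(1,20)*13=13 best=238, l++
l=5 r=17: min(17,20)*12=204 best=238, l++
l=6 r=17: min(12,20)*11=132 best=238, l++
l=7 r=17: min(8,20)*10=80 best=238, l++
l=8 r=17: min(4,20)*9=36 best=238, l++
l=9 r=17: min(19,20)*8=152 best=238, l++

l=10, r=17, best area=238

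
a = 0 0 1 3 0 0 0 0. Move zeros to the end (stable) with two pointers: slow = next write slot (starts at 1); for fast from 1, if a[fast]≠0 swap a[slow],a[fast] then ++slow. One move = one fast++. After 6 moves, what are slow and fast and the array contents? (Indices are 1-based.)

slow=3, fast=7, a=[1, 3, 0, 0, 0, 0, 0, 0]

slow=1 fast=1: a[fast]=0, fast++
slow=1 fast=2: a[fast]=0, fast++
slow=1 fast=3: a[fast]=1≠0 swap→a[1]=1, slow++,fast++
slow=2 fast=4: a[fast]=3≠0 swap→a[2]=3, slow++,fast++
slow=3 fast=5: a[fast]=0, fast++
slow=3 fast=6: a[fast]=0, fast++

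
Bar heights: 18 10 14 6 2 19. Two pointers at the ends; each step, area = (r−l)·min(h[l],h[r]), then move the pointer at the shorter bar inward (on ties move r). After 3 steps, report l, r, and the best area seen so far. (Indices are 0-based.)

l=0 r=5: min(18,19)*5=90 best=90 *, l++
l=1 r=5: min(10,19)*4=40 best=90, l++
l=2 r=5: min(14,19)*3=42 best=90, l++

l=3, r=5, best area=90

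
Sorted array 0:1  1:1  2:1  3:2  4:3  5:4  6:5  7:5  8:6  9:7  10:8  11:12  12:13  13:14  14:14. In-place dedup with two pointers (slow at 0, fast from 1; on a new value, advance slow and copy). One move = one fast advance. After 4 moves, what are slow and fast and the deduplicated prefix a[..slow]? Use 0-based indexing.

(s=0,f=1) a[fast]=1=a[slow] dup → fast++
(s=0,f=2) a[fast]=1=a[slow] dup → fast++
(s=0,f=3) a[fast]=2≠a[slow]=1 write a[1]=2 → slow++,fast++
(s=1,f=4) a[fast]=3≠a[slow]=2 write a[2]=3 → slow++,fast++

slow=2, fast=5, prefix=[1, 2, 3]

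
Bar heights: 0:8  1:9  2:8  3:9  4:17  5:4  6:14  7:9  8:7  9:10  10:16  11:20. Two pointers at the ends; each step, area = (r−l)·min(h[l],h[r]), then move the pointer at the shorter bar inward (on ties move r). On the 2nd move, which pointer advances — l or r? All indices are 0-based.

l

l=0 r=11: min(8,20)*11=88 best=88 *, l++
l=1 r=11: min(9,20)*10=90 best=90 *, l++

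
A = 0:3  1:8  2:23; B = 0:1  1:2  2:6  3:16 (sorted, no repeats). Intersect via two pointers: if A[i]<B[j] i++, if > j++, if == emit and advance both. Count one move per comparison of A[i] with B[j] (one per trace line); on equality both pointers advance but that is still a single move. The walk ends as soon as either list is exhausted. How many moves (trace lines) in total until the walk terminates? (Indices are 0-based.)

i=0 j=0: 3>1, j++
i=0 j=1: 3>2, j++
i=0 j=2: 3<6, i++
i=1 j=2: 8>6, j++
i=1 j=3: 8<16, i++
i=2 j=3: 23>16, j++

6 moves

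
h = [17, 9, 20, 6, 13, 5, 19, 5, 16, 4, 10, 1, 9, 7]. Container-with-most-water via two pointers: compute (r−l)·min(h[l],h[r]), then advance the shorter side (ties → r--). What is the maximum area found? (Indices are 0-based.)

[0,13] min(17,7)*13=91 best=91 * → r--
[0,12] min(17,9)*12=108 best=108 * → r--
[0,11] min(17,1)*11=11 best=108 → r--
[0,10] min(17,10)*10=100 best=108 → r--
[0,9] min(17,4)*9=36 best=108 → r--
[0,8] min(17,16)*8=128 best=128 * → r--
[0,7] min(17,5)*7=35 best=128 → r--
[0,6] min(17,19)*6=102 best=128 → l++
[1,6] min(9,19)*5=45 best=128 → l++
[2,6] min(20,19)*4=76 best=128 → r--
[2,5] min(20,5)*3=15 best=128 → r--
[2,4] min(20,13)*2=26 best=128 → r--
[2,3] min(20,6)*1=6 best=128 → r--

max area = 128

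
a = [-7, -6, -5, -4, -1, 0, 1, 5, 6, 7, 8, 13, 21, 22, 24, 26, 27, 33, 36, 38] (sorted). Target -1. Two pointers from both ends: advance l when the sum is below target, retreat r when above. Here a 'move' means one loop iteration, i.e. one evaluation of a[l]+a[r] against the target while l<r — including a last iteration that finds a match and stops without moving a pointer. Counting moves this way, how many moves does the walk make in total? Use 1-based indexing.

[1,20] -7+38=31 >-1 → r--
[1,19] -7+36=29 >-1 → r--
[1,18] -7+33=26 >-1 → r--
[1,17] -7+27=20 >-1 → r--
[1,16] -7+26=19 >-1 → r--
[1,15] -7+24=17 >-1 → r--
[1,14] -7+22=15 >-1 → r--
[1,13] -7+21=14 >-1 → r--
[1,12] -7+13=6 >-1 → r--
[1,11] -7+8=1 >-1 → r--
[1,10] -7+7=0 >-1 → r--
[1,9] -7+6=-1 → found

12 moves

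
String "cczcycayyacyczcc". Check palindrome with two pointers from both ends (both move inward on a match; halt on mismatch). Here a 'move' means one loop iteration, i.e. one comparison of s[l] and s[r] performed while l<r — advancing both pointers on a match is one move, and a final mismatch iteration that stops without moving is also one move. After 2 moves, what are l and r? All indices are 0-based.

l=0 r=15: 'c'=='c', l++,r--
l=1 r=14: 'c'=='c', l++,r--

l=2, r=13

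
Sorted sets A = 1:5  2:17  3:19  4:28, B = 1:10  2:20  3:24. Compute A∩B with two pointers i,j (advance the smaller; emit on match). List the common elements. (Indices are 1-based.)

i=1 j=1: 5<10, i++
i=2 j=1: 17>10, j++
i=2 j=2: 17<20, i++
i=3 j=2: 19<20, i++
i=4 j=2: 28>20, j++
i=4 j=3: 28>24, j++

intersection = []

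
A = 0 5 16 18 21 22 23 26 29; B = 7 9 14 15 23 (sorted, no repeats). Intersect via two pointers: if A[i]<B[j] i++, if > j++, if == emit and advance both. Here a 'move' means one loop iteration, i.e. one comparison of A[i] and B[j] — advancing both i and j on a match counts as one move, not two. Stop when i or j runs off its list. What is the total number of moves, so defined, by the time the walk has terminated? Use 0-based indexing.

11 moves

[i=0,j=0] 0<7 → i++
[i=1,j=0] 5<7 → i++
[i=2,j=0] 16>7 → j++
[i=2,j=1] 16>9 → j++
[i=2,j=2] 16>14 → j++
[i=2,j=3] 16>15 → j++
[i=2,j=4] 16<23 → i++
[i=3,j=4] 18<23 → i++
[i=4,j=4] 21<23 → i++
[i=5,j=4] 22<23 → i++
[i=6,j=4] 23==23 emit → i++,j++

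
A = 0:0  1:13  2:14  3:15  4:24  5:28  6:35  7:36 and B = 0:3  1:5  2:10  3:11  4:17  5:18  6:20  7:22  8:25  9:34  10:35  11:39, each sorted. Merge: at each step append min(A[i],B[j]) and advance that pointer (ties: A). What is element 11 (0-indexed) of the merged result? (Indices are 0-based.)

merged[11] = 22

[i=0,j=0] A[i]=0<=B[j]=3 take 0 → i++
[i=1,j=0] A[i]=13>B[j]=3 take 3 → j++
[i=1,j=1] A[i]=13>B[j]=5 take 5 → j++
[i=1,j=2] A[i]=13>B[j]=10 take 10 → j++
[i=1,j=3] A[i]=13>B[j]=11 take 11 → j++
[i=1,j=4] A[i]=13<=B[j]=17 take 13 → i++
[i=2,j=4] A[i]=14<=B[j]=17 take 14 → i++
[i=3,j=4] A[i]=15<=B[j]=17 take 15 → i++
[i=4,j=4] A[i]=24>B[j]=17 take 17 → j++
[i=4,j=5] A[i]=24>B[j]=18 take 18 → j++
[i=4,j=6] A[i]=24>B[j]=20 take 20 → j++
[i=4,j=7] A[i]=24>B[j]=22 take 22 → j++
[i=4,j=8] A[i]=24<=B[j]=25 take 24 → i++
[i=5,j=8] A[i]=28>B[j]=25 take 25 → j++
[i=5,j=9] A[i]=28<=B[j]=34 take 28 → i++
[i=6,j=9] A[i]=35>B[j]=34 take 34 → j++
[i=6,j=10] A[i]=35<=B[j]=35 take 35 → i++
[i=7,j=10] A[i]=36>B[j]=35 take 35 → j++
[i=7,j=11] A[i]=36<=B[j]=39 take 36 → i++
[i=8,j=11] A done, take B[j]=39 → j++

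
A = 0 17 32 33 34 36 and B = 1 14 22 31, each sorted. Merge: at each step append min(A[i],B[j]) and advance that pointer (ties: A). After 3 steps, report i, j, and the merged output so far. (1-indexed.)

i=2, j=3, merged so far=[0, 1, 14]

i=1 j=1: A[i]=0<=B[j]=1 take 0, i++
i=2 j=1: A[i]=17>B[j]=1 take 1, j++
i=2 j=2: A[i]=17>B[j]=14 take 14, j++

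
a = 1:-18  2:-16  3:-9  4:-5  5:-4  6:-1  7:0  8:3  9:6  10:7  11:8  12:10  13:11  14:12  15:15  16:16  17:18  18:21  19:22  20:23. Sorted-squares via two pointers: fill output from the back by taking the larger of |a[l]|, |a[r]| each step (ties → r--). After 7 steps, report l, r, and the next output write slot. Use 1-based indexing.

l=1 r=20: |-18|<=|23| out[20]=529, r--
l=1 r=19: |-18|<=|22| out[19]=484, r--
l=1 r=18: |-18|<=|21| out[18]=441, r--
l=1 r=17: |-18|<=|18| out[17]=324, r--
l=1 r=16: |-18|>|16| out[16]=324, l++
l=2 r=16: |-16|<=|16| out[15]=256, r--
l=2 r=15: |-16|>|15| out[14]=256, l++

l=3, r=15, next write slot=13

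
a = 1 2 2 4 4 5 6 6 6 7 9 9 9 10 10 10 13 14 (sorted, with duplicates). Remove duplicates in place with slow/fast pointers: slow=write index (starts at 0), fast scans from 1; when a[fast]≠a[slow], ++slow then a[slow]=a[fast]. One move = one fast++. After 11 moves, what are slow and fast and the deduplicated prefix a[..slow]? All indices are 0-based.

slow=0 fast=1: a[fast]=2≠a[slow]=1 write a[1]=2, slow++,fast++
slow=1 fast=2: a[fast]=2=a[slow] dup, fast++
slow=1 fast=3: a[fast]=4≠a[slow]=2 write a[2]=4, slow++,fast++
slow=2 fast=4: a[fast]=4=a[slow] dup, fast++
slow=2 fast=5: a[fast]=5≠a[slow]=4 write a[3]=5, slow++,fast++
slow=3 fast=6: a[fast]=6≠a[slow]=5 write a[4]=6, slow++,fast++
slow=4 fast=7: a[fast]=6=a[slow] dup, fast++
slow=4 fast=8: a[fast]=6=a[slow] dup, fast++
slow=4 fast=9: a[fast]=7≠a[slow]=6 write a[5]=7, slow++,fast++
slow=5 fast=10: a[fast]=9≠a[slow]=7 write a[6]=9, slow++,fast++
slow=6 fast=11: a[fast]=9=a[slow] dup, fast++

slow=6, fast=12, prefix=[1, 2, 4, 5, 6, 7, 9]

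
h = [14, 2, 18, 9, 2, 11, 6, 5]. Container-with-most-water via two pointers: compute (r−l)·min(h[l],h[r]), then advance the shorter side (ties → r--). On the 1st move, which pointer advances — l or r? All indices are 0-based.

r

[0,7] min(14,5)*7=35 best=35 * → r--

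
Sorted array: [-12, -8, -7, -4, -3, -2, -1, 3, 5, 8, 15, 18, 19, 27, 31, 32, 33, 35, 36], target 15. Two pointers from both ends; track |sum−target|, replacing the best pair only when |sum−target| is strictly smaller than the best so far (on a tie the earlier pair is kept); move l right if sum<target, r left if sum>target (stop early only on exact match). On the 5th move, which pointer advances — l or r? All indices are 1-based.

r

l=1 r=19: -12+36=24 d=9 *, r--
l=1 r=18: -12+35=23 d=8 *, r--
l=1 r=17: -12+33=21 d=6 *, r--
l=1 r=16: -12+32=20 d=5 *, r--
l=1 r=15: -12+31=19 d=4 *, r--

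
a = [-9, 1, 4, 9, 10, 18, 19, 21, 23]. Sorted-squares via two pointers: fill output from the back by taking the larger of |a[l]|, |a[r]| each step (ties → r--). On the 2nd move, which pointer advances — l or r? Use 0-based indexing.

r

l=0 r=8: |-9|<=|23| out[8]=529, r--
l=0 r=7: |-9|<=|21| out[7]=441, r--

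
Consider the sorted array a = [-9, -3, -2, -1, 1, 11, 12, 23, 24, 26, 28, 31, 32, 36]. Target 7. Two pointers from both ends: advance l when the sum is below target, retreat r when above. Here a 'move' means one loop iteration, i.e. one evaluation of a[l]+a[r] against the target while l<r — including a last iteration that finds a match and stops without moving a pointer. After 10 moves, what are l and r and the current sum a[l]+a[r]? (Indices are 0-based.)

l=0 r=13: -9+36=27 >7, r--
l=0 r=12: -9+32=23 >7, r--
l=0 r=11: -9+31=22 >7, r--
l=0 r=10: -9+28=19 >7, r--
l=0 r=9: -9+26=17 >7, r--
l=0 r=8: -9+24=15 >7, r--
l=0 r=7: -9+23=14 >7, r--
l=0 r=6: -9+12=3 <7, l++
l=1 r=6: -3+12=9 >7, r--
l=1 r=5: -3+11=8 >7, r--

l=1, r=4, sum=-2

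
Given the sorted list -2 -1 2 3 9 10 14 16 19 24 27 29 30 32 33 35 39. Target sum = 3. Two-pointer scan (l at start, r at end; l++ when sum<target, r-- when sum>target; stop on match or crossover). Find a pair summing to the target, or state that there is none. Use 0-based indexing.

l=0 r=16: -2+39=37 >3, r--
l=0 r=15: -2+35=33 >3, r--
l=0 r=14: -2+33=31 >3, r--
l=0 r=13: -2+32=30 >3, r--
l=0 r=12: -2+30=28 >3, r--
l=0 r=11: -2+29=27 >3, r--
l=0 r=10: -2+27=25 >3, r--
l=0 r=9: -2+24=22 >3, r--
l=0 r=8: -2+19=17 >3, r--
l=0 r=7: -2+16=14 >3, r--
l=0 r=6: -2+14=12 >3, r--
l=0 r=5: -2+10=8 >3, r--
l=0 r=4: -2+9=7 >3, r--
l=0 r=3: -2+3=1 <3, l++
l=1 r=3: -1+3=2 <3, l++
l=2 r=3: 2+3=5 >3, r--

no pair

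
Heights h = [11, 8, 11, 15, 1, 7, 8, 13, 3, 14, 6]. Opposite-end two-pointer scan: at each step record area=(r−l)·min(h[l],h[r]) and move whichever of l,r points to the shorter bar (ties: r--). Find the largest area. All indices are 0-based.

max area = 99

[0,10] min(11,6)*10=60 best=60 * → r--
[0,9] min(11,14)*9=99 best=99 * → l++
[1,9] min(8,14)*8=64 best=99 → l++
[2,9] min(11,14)*7=77 best=99 → l++
[3,9] min(15,14)*6=84 best=99 → r--
[3,8] min(15,3)*5=15 best=99 → r--
[3,7] min(15,13)*4=52 best=99 → r--
[3,6] min(15,8)*3=24 best=99 → r--
[3,5] min(15,7)*2=14 best=99 → r--
[3,4] min(15,1)*1=1 best=99 → r--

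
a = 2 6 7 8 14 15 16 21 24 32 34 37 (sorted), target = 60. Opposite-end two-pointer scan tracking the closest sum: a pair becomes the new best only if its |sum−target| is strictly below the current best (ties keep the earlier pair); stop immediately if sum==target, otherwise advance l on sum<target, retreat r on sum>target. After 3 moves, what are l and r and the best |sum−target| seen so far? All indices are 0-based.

l=3, r=11, best |Δ|=16

l=0 r=11: 2+37=39 d=21 *, l++
l=1 r=11: 6+37=43 d=17 *, l++
l=2 r=11: 7+37=44 d=16 *, l++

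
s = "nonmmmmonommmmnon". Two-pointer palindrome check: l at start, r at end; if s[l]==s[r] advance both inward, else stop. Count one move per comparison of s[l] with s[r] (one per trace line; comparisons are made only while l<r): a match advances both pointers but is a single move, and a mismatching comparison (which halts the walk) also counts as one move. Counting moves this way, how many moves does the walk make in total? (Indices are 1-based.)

l=1 r=17: 'n'=='n', l++,r--
l=2 r=16: 'o'=='o', l++,r--
l=3 r=15: 'n'=='n', l++,r--
l=4 r=14: 'm'=='m', l++,r--
l=5 r=13: 'm'=='m', l++,r--
l=6 r=12: 'm'=='m', l++,r--
l=7 r=11: 'm'=='m', l++,r--
l=8 r=10: 'o'=='o', l++,r--

8 moves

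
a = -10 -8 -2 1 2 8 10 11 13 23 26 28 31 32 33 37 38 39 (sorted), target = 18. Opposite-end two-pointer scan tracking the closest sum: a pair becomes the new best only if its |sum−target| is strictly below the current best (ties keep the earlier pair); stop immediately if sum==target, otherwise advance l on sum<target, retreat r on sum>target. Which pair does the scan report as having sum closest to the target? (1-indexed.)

pair (-10, 28) with sum 18 (|Δ|=0)

[1,18] -10+39=29 d=11 * → r--
[1,17] -10+38=28 d=10 * → r--
[1,16] -10+37=27 d=9 * → r--
[1,15] -10+33=23 d=5 * → r--
[1,14] -10+32=22 d=4 * → r--
[1,13] -10+31=21 d=3 * → r--
[1,12] -10+28=18 d=0 * → stop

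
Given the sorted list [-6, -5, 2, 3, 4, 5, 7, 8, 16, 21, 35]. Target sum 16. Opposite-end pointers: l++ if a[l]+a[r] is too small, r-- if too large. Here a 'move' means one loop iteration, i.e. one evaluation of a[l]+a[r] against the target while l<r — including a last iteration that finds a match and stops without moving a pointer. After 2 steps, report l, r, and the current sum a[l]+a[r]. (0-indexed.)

[0,10] -6+35=29 >16 → r--
[0,9] -6+21=15 <16 → l++

l=1, r=9, sum=16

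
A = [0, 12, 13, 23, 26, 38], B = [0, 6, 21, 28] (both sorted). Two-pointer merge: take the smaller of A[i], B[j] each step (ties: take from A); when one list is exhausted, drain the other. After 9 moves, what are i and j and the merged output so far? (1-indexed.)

i=6, j=5, merged so far=[0, 0, 6, 12, 13, 21, 23, 26, 28]

i=1 j=1: A[i]=0<=B[j]=0 take 0, i++
i=2 j=1: A[i]=12>B[j]=0 take 0, j++
i=2 j=2: A[i]=12>B[j]=6 take 6, j++
i=2 j=3: A[i]=12<=B[j]=21 take 12, i++
i=3 j=3: A[i]=13<=B[j]=21 take 13, i++
i=4 j=3: A[i]=23>B[j]=21 take 21, j++
i=4 j=4: A[i]=23<=B[j]=28 take 23, i++
i=5 j=4: A[i]=26<=B[j]=28 take 26, i++
i=6 j=4: A[i]=38>B[j]=28 take 28, j++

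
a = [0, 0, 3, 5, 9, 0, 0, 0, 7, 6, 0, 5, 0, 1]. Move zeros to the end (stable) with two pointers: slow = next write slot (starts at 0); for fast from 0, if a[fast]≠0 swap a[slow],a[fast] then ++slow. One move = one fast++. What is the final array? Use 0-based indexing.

(s=0,f=0) a[fast]=0 → fast++
(s=0,f=1) a[fast]=0 → fast++
(s=0,f=2) a[fast]=3≠0 swap→a[0]=3 → slow++,fast++
(s=1,f=3) a[fast]=5≠0 swap→a[1]=5 → slow++,fast++
(s=2,f=4) a[fast]=9≠0 swap→a[2]=9 → slow++,fast++
(s=3,f=5) a[fast]=0 → fast++
(s=3,f=6) a[fast]=0 → fast++
(s=3,f=7) a[fast]=0 → fast++
(s=3,f=8) a[fast]=7≠0 swap→a[3]=7 → slow++,fast++
(s=4,f=9) a[fast]=6≠0 swap→a[4]=6 → slow++,fast++
(s=5,f=10) a[fast]=0 → fast++
(s=5,f=11) a[fast]=5≠0 swap→a[5]=5 → slow++,fast++
(s=6,f=12) a[fast]=0 → fast++
(s=6,f=13) a[fast]=1≠0 swap→a[6]=1 → slow++,fast++

[3, 5, 9, 7, 6, 5, 1, 0, 0, 0, 0, 0, 0, 0]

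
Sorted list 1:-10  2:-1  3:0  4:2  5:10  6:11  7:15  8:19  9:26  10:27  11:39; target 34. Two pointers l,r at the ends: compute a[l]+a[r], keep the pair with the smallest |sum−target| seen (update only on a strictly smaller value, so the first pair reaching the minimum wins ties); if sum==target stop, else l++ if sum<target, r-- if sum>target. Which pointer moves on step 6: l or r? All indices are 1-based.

l=1 r=11: -10+39=29 d=5 *, l++
l=2 r=11: -1+39=38 d=4 *, r--
l=2 r=10: -1+27=26 d=8, l++
l=3 r=10: 0+27=27 d=7, l++
l=4 r=10: 2+27=29 d=5, l++
l=5 r=10: 10+27=37 d=3 *, r--

r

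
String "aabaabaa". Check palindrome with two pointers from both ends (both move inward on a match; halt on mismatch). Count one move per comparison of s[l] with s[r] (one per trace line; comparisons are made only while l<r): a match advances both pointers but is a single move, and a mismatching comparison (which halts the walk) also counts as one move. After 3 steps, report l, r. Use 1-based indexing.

l=1 r=8: 'a'=='a', l++,r--
l=2 r=7: 'a'=='a', l++,r--
l=3 r=6: 'b'=='b', l++,r--

l=4, r=5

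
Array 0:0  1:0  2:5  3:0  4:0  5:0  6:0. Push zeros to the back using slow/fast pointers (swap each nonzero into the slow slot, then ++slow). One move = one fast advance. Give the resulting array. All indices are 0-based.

(s=0,f=0) a[fast]=0 → fast++
(s=0,f=1) a[fast]=0 → fast++
(s=0,f=2) a[fast]=5≠0 swap→a[0]=5 → slow++,fast++
(s=1,f=3) a[fast]=0 → fast++
(s=1,f=4) a[fast]=0 → fast++
(s=1,f=5) a[fast]=0 → fast++
(s=1,f=6) a[fast]=0 → fast++

[5, 0, 0, 0, 0, 0, 0]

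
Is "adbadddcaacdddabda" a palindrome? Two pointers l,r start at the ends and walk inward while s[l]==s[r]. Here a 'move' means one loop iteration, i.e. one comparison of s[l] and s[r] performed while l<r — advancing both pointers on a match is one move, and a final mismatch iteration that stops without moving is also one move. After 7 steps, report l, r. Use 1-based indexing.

l=8, r=11

l=1 r=18: 'a'=='a', l++,r--
l=2 r=17: 'd'=='d', l++,r--
l=3 r=16: 'b'=='b', l++,r--
l=4 r=15: 'a'=='a', l++,r--
l=5 r=14: 'd'=='d', l++,r--
l=6 r=13: 'd'=='d', l++,r--
l=7 r=12: 'd'=='d', l++,r--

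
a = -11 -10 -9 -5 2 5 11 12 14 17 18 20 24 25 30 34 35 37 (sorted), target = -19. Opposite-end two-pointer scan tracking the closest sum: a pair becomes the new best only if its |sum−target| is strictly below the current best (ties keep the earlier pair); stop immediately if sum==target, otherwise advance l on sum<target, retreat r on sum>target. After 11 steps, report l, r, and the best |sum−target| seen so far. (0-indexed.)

[0,17] -11+37=26 d=45 * → r--
[0,16] -11+35=24 d=43 * → r--
[0,15] -11+34=23 d=42 * → r--
[0,14] -11+30=19 d=38 * → r--
[0,13] -11+25=14 d=33 * → r--
[0,12] -11+24=13 d=32 * → r--
[0,11] -11+20=9 d=28 * → r--
[0,10] -11+18=7 d=26 * → r--
[0,9] -11+17=6 d=25 * → r--
[0,8] -11+14=3 d=22 * → r--
[0,7] -11+12=1 d=20 * → r--

l=0, r=6, best |Δ|=20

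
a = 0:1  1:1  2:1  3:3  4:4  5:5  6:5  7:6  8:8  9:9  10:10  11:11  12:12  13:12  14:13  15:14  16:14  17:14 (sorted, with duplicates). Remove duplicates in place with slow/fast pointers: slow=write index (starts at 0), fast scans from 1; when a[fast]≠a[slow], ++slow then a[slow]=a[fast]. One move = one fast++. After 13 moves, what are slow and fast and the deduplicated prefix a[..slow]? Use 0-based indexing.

slow=9, fast=14, prefix=[1, 3, 4, 5, 6, 8, 9, 10, 11, 12]

(s=0,f=1) a[fast]=1=a[slow] dup → fast++
(s=0,f=2) a[fast]=1=a[slow] dup → fast++
(s=0,f=3) a[fast]=3≠a[slow]=1 write a[1]=3 → slow++,fast++
(s=1,f=4) a[fast]=4≠a[slow]=3 write a[2]=4 → slow++,fast++
(s=2,f=5) a[fast]=5≠a[slow]=4 write a[3]=5 → slow++,fast++
(s=3,f=6) a[fast]=5=a[slow] dup → fast++
(s=3,f=7) a[fast]=6≠a[slow]=5 write a[4]=6 → slow++,fast++
(s=4,f=8) a[fast]=8≠a[slow]=6 write a[5]=8 → slow++,fast++
(s=5,f=9) a[fast]=9≠a[slow]=8 write a[6]=9 → slow++,fast++
(s=6,f=10) a[fast]=10≠a[slow]=9 write a[7]=10 → slow++,fast++
(s=7,f=11) a[fast]=11≠a[slow]=10 write a[8]=11 → slow++,fast++
(s=8,f=12) a[fast]=12≠a[slow]=11 write a[9]=12 → slow++,fast++
(s=9,f=13) a[fast]=12=a[slow] dup → fast++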